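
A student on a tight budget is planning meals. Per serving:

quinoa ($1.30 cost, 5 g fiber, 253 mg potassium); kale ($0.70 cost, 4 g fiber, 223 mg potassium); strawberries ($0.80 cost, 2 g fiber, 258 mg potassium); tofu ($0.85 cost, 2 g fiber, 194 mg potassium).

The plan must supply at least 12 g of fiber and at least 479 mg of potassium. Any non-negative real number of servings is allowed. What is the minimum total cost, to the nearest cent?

$2.10

For a min-cost LP with two ≥-constraints, a basic feasible solution has at most two positive variables.
quinoa only: max(12/5, 479/253) = 2.4 servings → $3.12.
kale only: max(12/4, 479/223) = 3 servings → $2.10.
strawberries only: max(12/2, 479/258) = 6 servings → $4.80.
tofu only: max(12/2, 479/194) = 6 servings → $5.10.
quinoa + kale: the both-tight solution has a negative serving — not a feasible corner.
quinoa + strawberries: the both-tight solution has a negative serving — not a feasible corner.
quinoa + tofu: intersection lies outside the first quadrant.
kale + strawberries: intersection lies outside the first quadrant.
kale + tofu: intersection lies outside the first quadrant.
strawberries + tofu: the both-tight solution has a negative serving — not a feasible corner.
The minimum over all feasible corners is $2.10.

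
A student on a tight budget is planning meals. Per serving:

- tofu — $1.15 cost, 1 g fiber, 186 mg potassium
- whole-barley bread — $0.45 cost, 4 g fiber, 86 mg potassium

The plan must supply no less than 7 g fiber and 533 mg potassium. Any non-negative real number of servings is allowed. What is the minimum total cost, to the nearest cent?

$2.79

Check every corner: each single food scaled to meet both minima, and each pair solved so both constraints bind.
tofu only: max(7/1, 533/186) = 7 servings → $8.05.
whole-barley bread only: max(7/4, 533/86) = 6.198 servings → $2.79.
tofu + whole-barley bread with both tight: 2.325 servings and 1.169 servings → $3.20.
Cheapest feasible corner: $2.79.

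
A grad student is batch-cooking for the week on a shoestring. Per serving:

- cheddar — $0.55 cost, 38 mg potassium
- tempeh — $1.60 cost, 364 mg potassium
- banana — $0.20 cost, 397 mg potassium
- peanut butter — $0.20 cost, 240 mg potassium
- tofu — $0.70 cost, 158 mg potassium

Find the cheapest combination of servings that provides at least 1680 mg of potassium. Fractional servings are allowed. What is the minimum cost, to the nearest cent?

$0.85

Cost per mg of potassium: banana $0.0005, peanut butter $0.0008, tempeh $0.0044, tofu $0.0044, cheddar $0.0145.
With no serving limits, use only banana: 1680 mg / 397 mg = 4.232 servings × $0.20 = $0.85.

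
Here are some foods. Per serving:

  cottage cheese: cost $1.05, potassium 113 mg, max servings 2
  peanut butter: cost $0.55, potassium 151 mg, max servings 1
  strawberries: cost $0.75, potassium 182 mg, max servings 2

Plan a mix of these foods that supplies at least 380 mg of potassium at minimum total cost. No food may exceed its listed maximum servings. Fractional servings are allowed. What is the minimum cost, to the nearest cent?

Cost per mg of potassium: peanut butter $0.0036, strawberries $0.0041, cottage cheese $0.0093.
Take 1 serving of peanut butter: +151.0 mg potassium for $0.55 (total $0.55, still need 229.0 mg).
Take 1.258 servings of strawberries: +229.0 mg potassium for $0.94 (total $1.49, still need 0.0 mg).
Greedy by cheapest-per-mg is optimal for a single linear constraint, so the minimum cost is $1.49.

$1.49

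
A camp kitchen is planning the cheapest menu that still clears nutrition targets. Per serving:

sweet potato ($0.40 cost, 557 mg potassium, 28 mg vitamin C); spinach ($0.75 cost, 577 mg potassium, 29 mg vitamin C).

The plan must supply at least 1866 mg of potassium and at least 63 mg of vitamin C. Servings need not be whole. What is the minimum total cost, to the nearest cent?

For a min-cost LP with two ≥-constraints, a basic feasible solution has at most two positive variables.
sweet potato only: max(1866/557, 63/28) = 3.35 servings → $1.34.
spinach only: max(1866/577, 63/29) = 3.234 servings → $2.43.
sweet potato + spinach: intersection lies outside the first quadrant.
The minimum over all feasible corners is $1.34.

$1.34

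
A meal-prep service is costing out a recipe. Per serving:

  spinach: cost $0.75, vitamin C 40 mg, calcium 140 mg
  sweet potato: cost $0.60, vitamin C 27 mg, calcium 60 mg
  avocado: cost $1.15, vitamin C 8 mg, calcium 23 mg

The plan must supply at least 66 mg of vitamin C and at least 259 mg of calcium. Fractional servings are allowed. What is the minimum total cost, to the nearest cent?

$1.39

Check every corner: each single food scaled to meet both minima, and each pair solved so both constraints bind.
spinach only: max(66/40, 259/140) = 1.85 servings → $1.39.
sweet potato only: max(66/27, 259/60) = 4.317 servings → $2.59.
avocado only: max(66/8, 259/23) = 11.26 servings → $12.95.
spinach + sweet potato: the both-tight solution has a negative serving — not a feasible corner.
spinach + avocado: the both-tight solution has a negative serving — not a feasible corner.
sweet potato + avocado: the both-tight solution has a negative serving — not a feasible corner.
The minimum over all feasible corners is $1.39.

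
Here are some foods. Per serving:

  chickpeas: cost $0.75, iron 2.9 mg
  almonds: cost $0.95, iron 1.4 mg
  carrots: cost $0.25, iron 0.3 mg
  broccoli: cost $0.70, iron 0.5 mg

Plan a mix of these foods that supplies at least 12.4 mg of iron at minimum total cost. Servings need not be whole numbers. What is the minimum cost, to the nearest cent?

Cost per mg of iron: chickpeas $0.2586, almonds $0.6786, carrots $0.8333, broccoli $1.4000.
With no serving limits, use only chickpeas: 12.4 mg / 2.9 mg = 4.276 servings × $0.75 = $3.21.

$3.21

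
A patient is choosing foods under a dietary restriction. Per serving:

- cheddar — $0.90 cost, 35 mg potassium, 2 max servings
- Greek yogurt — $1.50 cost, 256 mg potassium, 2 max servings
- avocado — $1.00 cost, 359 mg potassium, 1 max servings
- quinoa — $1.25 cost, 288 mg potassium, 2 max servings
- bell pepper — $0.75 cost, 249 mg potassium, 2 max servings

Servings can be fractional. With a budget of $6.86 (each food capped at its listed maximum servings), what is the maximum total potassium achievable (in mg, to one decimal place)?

1750.4 mg

Potassium per dollar: avocado 359, bell pepper 332, quinoa 230.4, Greek yogurt 170.7, cheddar 38.89.
Take 1 serving of avocado: spends $1.00, +359.0 mg potassium (running total 359.0 mg).
Take 2 servings of bell pepper: spends $1.50, +498.0 mg potassium (running total 857.0 mg).
Take 2 servings of quinoa: spends $2.50, +576.0 mg potassium (running total 1433.0 mg).
Take 1.24 servings of Greek yogurt: spends $1.86, +317.4 mg potassium (running total 1750.4 mg).
Greedy by best ratio exhausts the cost allowance optimally: 1750.4 mg.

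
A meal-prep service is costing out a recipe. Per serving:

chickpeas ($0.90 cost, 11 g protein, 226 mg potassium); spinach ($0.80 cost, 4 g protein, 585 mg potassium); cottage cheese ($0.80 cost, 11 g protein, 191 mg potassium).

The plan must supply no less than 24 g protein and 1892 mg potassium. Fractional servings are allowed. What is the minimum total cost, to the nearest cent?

$3.20

Two binding constraints pin down two serving amounts, so the optimal mix uses at most two foods. The candidates are each food alone (scaled to the tighter of protein/potassium) and each pair with both constraints tight.
chickpeas only: max(24/11, 1892/226) = 8.372 servings → $7.53.
spinach only: max(24/4, 1892/585) = 6 servings → $4.80.
cottage cheese only: max(24/11, 1892/191) = 9.906 servings → $7.92.
chickpeas + spinach with both tight: 1.17 servings and 2.782 servings → $3.28.
chickpeas + cottage cheese: the both-tight solution has a negative serving — not a feasible corner.
spinach + cottage cheese with both tight: 2.862 servings and 1.141 servings → $3.20.
The minimum over all feasible corners is $3.20.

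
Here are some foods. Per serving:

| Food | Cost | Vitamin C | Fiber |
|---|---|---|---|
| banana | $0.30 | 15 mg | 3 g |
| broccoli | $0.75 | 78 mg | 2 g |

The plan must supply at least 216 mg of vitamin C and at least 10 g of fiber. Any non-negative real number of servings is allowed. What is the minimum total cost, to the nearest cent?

banana only: max(216/15, 10/3) = 14.4 servings → $4.32.
broccoli only: max(216/78, 10/2) = 5 servings → $3.75.
banana + broccoli with both tight: 1.706 servings and 2.441 servings → $2.34.
Cheapest feasible corner: $2.34.

$2.34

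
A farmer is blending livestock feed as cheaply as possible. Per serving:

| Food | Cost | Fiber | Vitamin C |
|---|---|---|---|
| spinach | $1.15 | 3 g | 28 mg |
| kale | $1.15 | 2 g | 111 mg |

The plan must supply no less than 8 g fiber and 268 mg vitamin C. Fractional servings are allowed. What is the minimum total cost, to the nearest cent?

Check every corner: each single food scaled to meet both minima, and each pair solved so both constraints bind.
spinach only: max(8/3, 268/28) = 9.571 servings → $11.01.
kale only: max(8/2, 268/111) = 4 servings → $4.60.
spinach + kale with both tight: 1.271 servings and 2.094 servings → $3.87.
The minimum over all feasible corners is $3.87.

$3.87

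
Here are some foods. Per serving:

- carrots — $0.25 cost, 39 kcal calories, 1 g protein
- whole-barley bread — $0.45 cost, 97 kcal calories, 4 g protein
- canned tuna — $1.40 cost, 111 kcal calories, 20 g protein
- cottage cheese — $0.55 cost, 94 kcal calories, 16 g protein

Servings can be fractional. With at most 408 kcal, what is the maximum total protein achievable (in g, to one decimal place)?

Protein per kcal: canned tuna 0.1802, cottage cheese 0.1702, whole-barley bread 0.04124, carrots 0.02564.
With no serving limits, spend the whole calories allowance on canned tuna: 408 kcal / 111 kcal × 20 g = 73.5 g.

73.5 g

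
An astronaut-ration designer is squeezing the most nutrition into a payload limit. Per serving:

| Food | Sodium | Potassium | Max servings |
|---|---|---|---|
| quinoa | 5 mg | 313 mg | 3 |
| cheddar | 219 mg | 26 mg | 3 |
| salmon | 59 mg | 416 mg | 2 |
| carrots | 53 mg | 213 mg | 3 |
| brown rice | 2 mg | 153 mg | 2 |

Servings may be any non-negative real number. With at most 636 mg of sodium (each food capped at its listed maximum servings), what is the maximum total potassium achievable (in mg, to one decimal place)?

2756.4 mg

Potassium per mg sodium: brown rice 76.5, quinoa 62.6, salmon 7.051, carrots 4.019, cheddar 0.1187.
Take 2 servings of brown rice: uses 4 mg sodium, +306.0 mg potassium (running total 306.0 mg).
Take 3 servings of quinoa: uses 15 mg sodium, +939.0 mg potassium (running total 1245.0 mg).
Take 2 servings of salmon: uses 118 mg sodium, +832.0 mg potassium (running total 2077.0 mg).
Take 3 servings of carrots: uses 159 mg sodium, +639.0 mg potassium (running total 2716.0 mg).
Take 1.553 servings of cheddar: uses 340 mg sodium, +40.4 mg potassium (running total 2756.4 mg).
Filling greedily by potassium-per-mg sodium is optimal for one linear limit, giving 2756.4 mg.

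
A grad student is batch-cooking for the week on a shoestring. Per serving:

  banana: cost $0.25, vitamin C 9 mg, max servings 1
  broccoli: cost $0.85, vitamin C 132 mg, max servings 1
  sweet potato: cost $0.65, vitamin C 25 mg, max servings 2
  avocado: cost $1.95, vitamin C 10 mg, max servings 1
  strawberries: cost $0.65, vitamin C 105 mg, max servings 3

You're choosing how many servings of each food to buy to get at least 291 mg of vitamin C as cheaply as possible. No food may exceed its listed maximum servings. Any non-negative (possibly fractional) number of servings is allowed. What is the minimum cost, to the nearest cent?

$1.80

Cost per mg of vitamin C: strawberries $0.0062, broccoli $0.0064, sweet potato $0.0260, banana $0.0278, avocado $0.1950.
Take 2.771 servings of strawberries: +291.0 mg vitamin C for $1.80 (total $1.80, still need 0.0 mg).
Greedy by cheapest-per-mg is optimal for a single linear constraint, so the minimum cost is $1.80.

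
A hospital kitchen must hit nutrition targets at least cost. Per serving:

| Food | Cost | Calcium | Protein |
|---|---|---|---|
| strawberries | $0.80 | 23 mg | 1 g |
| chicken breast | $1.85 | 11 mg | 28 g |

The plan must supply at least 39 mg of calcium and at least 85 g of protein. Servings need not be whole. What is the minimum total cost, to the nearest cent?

Minimising a linear cost over {calcium ≥ 39, protein ≥ 85, servings ≥ 0} — the optimum is at a vertex, using one or two foods.
strawberries only: max(39/23, 85/1) = 85 servings → $68.00.
chicken breast only: max(39/11, 85/28) = 3.545 servings → $6.56.
strawberries + chicken breast with both tight: 0.248 servings and 3.027 servings → $5.80.
So the least-cost plan costs $5.80.

$5.80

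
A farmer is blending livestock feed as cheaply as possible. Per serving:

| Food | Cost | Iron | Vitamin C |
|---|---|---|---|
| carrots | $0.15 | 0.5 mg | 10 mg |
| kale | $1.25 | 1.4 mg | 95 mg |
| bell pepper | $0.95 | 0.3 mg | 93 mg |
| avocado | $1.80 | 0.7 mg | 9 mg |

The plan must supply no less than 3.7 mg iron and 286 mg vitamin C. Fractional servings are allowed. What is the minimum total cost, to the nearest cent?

$3.21

A basic optimal solution has at most two foods positive. Try each food alone and each pair with both targets met exactly.
carrots only: max(3.7/0.5, 286/10) = 28.6 servings → $4.29.
kale only: max(3.7/1.4, 286/95) = 3.011 servings → $3.76.
bell pepper only: max(3.7/0.3, 286/93) = 12.33 servings → $11.72.
avocado only: max(3.7/0.7, 286/9) = 31.78 servings → $57.20.
carrots + kale with both targets exact would need a negative amount; discard.
carrots + bell pepper with both tight: 5.938 servings and 2.437 servings → $3.21.
carrots + avocado: the both-tight solution has a negative serving — not a feasible corner.
kale + bell pepper with both tight: 2.54 servings and 0.4808 servings → $3.63.
kale + avocado: intersection lies outside the first quadrant.
bell pepper + avocado with both tight: 2.675 servings and 4.139 servings → $9.99.
Cheapest feasible corner: $3.21.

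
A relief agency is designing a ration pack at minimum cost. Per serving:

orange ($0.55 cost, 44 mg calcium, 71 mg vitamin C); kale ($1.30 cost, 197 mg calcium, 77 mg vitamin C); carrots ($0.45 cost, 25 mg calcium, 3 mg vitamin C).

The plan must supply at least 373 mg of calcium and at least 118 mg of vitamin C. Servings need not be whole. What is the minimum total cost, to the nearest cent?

This is a tiny linear program; its minimum lies at a vertex of the feasible set. List the vertices and price them.
orange only: max(373/44, 118/71) = 8.477 servings → $4.66.
kale only: max(373/197, 118/77) = 1.893 servings → $2.46.
carrots only: max(373/25, 118/3) = 39.33 servings → $17.70.
orange + kale: intersection lies outside the first quadrant.
orange + carrots with both tight: 1.114 servings and 12.96 servings → $6.44.
kale + carrots with both tight: 1.373 servings and 4.104 servings → $3.63.
The minimum over all feasible corners is $2.46.

$2.46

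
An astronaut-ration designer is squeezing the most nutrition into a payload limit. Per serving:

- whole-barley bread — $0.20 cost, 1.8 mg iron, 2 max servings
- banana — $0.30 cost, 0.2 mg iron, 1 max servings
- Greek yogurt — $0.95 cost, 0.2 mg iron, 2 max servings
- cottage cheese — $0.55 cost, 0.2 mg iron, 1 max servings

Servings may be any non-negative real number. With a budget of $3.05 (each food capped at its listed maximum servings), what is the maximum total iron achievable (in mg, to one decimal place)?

Iron per dollar: whole-barley bread 9, banana 0.6667, cottage cheese 0.3636, Greek yogurt 0.2105.
Take 2 servings of whole-barley bread: spends $0.40, +3.6 mg iron (running total 3.6 mg).
Take 1 serving of banana: spends $0.30, +0.2 mg iron (running total 3.8 mg).
Take 1 serving of cottage cheese: spends $0.55, +0.2 mg iron (running total 4.0 mg).
Take 1.895 servings of Greek yogurt: spends $1.80, +0.4 mg iron (running total 4.4 mg).
Filling greedily by iron-per-dollar is optimal for one linear limit, giving 4.4 mg.

4.4 mg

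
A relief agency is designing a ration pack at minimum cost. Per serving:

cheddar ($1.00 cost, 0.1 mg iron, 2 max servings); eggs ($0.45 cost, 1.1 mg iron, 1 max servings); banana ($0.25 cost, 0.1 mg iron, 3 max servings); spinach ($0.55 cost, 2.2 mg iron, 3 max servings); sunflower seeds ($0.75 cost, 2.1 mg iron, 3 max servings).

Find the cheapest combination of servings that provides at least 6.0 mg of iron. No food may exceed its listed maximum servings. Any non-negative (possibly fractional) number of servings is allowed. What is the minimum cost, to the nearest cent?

$1.50

Cost per mg of iron: spinach $0.2500, sunflower seeds $0.3571, eggs $0.4091, banana $2.5000, cheddar $10.0000.
Take 2.727 servings of spinach: +6.0 mg iron for $1.50 (total $1.50, still need 0.0 mg).
Greedy by cheapest-per-mg is optimal for a single linear constraint, so the minimum cost is $1.50.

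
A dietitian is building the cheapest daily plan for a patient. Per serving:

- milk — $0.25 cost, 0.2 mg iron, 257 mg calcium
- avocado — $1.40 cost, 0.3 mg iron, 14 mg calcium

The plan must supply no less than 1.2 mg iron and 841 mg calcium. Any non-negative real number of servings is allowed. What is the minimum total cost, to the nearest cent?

Two binding constraints pin down two serving amounts, so the optimal mix uses at most two foods. The candidates are each food alone (scaled to the tighter of iron/calcium) and each pair with both constraints tight.
milk only: max(1.2/0.2, 841/257) = 6 servings → $1.50.
avocado only: max(1.2/0.3, 841/14) = 60.07 servings → $84.10.
milk + avocado with both tight: 3.17 servings and 1.887 servings → $3.43.
So the least-cost plan costs $1.50.

$1.50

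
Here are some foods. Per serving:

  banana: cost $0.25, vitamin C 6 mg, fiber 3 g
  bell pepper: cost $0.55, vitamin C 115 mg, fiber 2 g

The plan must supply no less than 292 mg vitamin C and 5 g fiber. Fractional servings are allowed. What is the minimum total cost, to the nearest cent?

$1.40

Check every corner: each single food scaled to meet both minima, and each pair solved so both constraints bind.
banana only: max(292/6, 5/3) = 48.67 servings → $12.17.
bell pepper only: max(292/115, 5/2) = 2.539 servings → $1.40.
banana + bell pepper: the both-tight solution has a negative serving — not a feasible corner.
So the least-cost plan costs $1.40.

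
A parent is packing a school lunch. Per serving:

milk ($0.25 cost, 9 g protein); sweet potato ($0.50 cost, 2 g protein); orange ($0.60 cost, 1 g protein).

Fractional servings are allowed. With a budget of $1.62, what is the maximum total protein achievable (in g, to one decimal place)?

Protein per dollar: milk 36, sweet potato 4, orange 1.667.
With no serving limits, spend the whole cost allowance on milk: $1.62 / $0.25 × 9 g = 58.3 g.

58.3 g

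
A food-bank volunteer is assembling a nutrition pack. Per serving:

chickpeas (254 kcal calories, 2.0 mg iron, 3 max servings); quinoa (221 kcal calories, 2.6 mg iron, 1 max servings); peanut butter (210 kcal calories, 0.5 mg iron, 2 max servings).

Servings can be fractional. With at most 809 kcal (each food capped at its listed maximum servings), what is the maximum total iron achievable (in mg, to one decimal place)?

7.2 mg

Iron per kcal: quinoa 0.01176, chickpeas 0.007874, peanut butter 0.002381.
Take 1 serving of quinoa: uses 221 kcal, +2.6 mg iron (running total 2.6 mg).
Take 2.315 servings of chickpeas: uses 588 kcal, +4.6 mg iron (running total 7.2 mg).
Filling greedily by iron-per-kcal is optimal for one linear limit, giving 7.2 mg.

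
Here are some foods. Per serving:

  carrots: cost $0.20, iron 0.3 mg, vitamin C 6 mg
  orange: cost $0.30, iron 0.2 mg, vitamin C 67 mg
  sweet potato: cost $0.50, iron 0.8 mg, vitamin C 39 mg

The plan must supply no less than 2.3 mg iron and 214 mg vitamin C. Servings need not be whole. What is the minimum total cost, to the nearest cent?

This is a tiny linear program; its minimum lies at a vertex of the feasible set. List the vertices and price them.
carrots only: max(2.3/0.3, 214/6) = 35.67 servings → $7.13.
orange only: max(2.3/0.2, 214/67) = 11.5 servings → $3.45.
sweet potato only: max(2.3/0.8, 214/39) = 5.487 servings → $2.74.
carrots + orange with both tight: 5.889 servings and 2.667 servings → $1.98.
carrots + sweet potato: intersection lies outside the first quadrant.
orange + sweet potato with both tight: 1.779 servings and 2.43 servings → $1.75.
So the least-cost plan costs $1.75.

$1.75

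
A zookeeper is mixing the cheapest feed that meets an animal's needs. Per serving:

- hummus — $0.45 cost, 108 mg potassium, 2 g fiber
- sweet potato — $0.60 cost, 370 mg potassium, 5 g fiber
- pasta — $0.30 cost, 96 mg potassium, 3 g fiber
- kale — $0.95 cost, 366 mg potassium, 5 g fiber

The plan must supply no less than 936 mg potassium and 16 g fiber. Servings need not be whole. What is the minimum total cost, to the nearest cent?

$1.80

hummus only: max(936/108, 16/2) = 8.667 servings → $3.90.
sweet potato only: max(936/370, 16/5) = 3.2 servings → $1.92.
pasta only: max(936/96, 16/3) = 9.75 servings → $2.92.
kale only: max(936/366, 16/5) = 3.2 servings → $3.04.
hummus + sweet potato with both tight: 6.2 servings and 0.72 servings → $3.22.
hummus + pasta with both targets exact would need a negative amount; discard.
hummus + kale with both tight: 6.125 servings and 0.75 servings → $3.47.
sweet potato + pasta with both tight: 2.019 servings and 1.968 servings → $1.80.
sweet potato + kale: intersection lies outside the first quadrant.
pasta + kale with both tight: 1.903 servings and 2.058 servings → $2.53.
The minimum over all feasible corners is $1.80.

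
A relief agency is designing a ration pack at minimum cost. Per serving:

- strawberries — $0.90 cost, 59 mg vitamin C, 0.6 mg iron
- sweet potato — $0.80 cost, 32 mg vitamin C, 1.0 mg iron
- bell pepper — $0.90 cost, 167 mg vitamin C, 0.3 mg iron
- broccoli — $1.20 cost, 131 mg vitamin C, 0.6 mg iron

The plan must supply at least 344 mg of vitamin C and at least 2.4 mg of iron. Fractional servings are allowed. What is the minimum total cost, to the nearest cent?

$3.04

At the optimum either one food covers both requirements or two foods hit both targets exactly; no other combination can be cheaper.
strawberries only: max(344/59, 2.4/0.6) = 5.831 servings → $5.25.
sweet potato only: max(344/32, 2.4/1.0) = 10.75 servings → $8.60.
bell pepper only: max(344/167, 2.4/0.3) = 8 servings → $7.20.
broccoli only: max(344/131, 2.4/0.6) = 4 servings → $4.80.
strawberries + sweet potato: the both-tight solution has a negative serving — not a feasible corner.
strawberries + bell pepper with both tight: 3.607 servings and 0.7855 servings → $3.95.
strawberries + broccoli with both tight: 2.5 servings and 1.5 servings → $4.05.
sweet potato + bell pepper with both tight: 1.891 servings and 1.698 servings → $3.04.
sweet potato + broccoli with both tight: 0.966 servings and 2.39 servings → $3.64.
bell pepper + broccoli: the both-tight solution has a negative serving — not a feasible corner.
The minimum over all feasible corners is $3.04.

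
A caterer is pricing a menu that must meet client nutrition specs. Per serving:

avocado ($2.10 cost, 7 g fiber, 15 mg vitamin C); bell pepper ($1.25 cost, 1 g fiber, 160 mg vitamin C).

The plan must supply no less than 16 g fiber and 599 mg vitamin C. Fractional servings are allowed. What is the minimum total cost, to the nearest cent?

Minimising a linear cost over {fiber ≥ 16, vitamin C ≥ 599, servings ≥ 0} — the optimum is at a vertex, using one or two foods.
avocado only: max(16/7, 599/15) = 39.93 servings → $83.86.
bell pepper only: max(16/1, 599/160) = 16 servings → $20.00.
avocado + bell pepper with both tight: 1.775 servings and 3.577 servings → $8.20.
Cheapest feasible corner: $8.20.

$8.20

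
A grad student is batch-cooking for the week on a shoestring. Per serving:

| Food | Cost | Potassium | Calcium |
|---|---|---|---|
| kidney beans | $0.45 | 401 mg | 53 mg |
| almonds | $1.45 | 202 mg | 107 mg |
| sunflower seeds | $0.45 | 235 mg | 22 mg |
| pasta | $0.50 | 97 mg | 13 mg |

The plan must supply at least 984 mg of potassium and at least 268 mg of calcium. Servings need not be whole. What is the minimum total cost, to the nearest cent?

At the optimum either one food covers both requirements or two foods hit both targets exactly; no other combination can be cheaper.
kidney beans only: max(984/401, 268/53) = 5.057 servings → $2.28.
almonds only: max(984/202, 268/107) = 4.871 servings → $7.06.
sunflower seeds only: max(984/235, 268/22) = 12.18 servings → $5.48.
pasta only: max(984/97, 268/13) = 20.62 servings → $10.31.
kidney beans + almonds with both tight: 1.589 servings and 1.718 servings → $3.21.
kidney beans + sunflower seeds with both targets exact would need a negative amount; discard.
kidney beans + pasta: the both-tight solution has a negative serving — not a feasible corner.
almonds + sunflower seeds with both tight: 1.997 servings and 2.471 servings → $4.01.
almonds + pasta with both tight: 1.703 servings and 6.598 servings → $5.77.
sunflower seeds + pasta: the both-tight solution has a negative serving — not a feasible corner.
The minimum over all feasible corners is $2.28.

$2.28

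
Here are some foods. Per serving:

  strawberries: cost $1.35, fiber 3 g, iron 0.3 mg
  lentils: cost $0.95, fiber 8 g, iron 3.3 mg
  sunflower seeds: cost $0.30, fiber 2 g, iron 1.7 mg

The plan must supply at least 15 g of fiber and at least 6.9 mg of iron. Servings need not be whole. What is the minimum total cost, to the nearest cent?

Two binding constraints pin down two serving amounts, so the optimal mix uses at most two foods. The candidates are each food alone (scaled to the tighter of fiber/iron) and each pair with both constraints tight.
strawberries only: max(15/3, 6.9/0.3) = 23 servings → $31.05.
lentils only: max(15/8, 6.9/3.3) = 2.091 servings → $1.99.
sunflower seeds only: max(15/2, 6.9/1.7) = 7.5 servings → $2.25.
strawberries + lentils: intersection lies outside the first quadrant.
strawberries + sunflower seeds with both tight: 2.6 servings and 3.6 servings → $4.59.
lentils + sunflower seeds with both tight: 1.671 servings and 0.8143 servings → $1.83.
Cheapest feasible corner: $1.83.

$1.83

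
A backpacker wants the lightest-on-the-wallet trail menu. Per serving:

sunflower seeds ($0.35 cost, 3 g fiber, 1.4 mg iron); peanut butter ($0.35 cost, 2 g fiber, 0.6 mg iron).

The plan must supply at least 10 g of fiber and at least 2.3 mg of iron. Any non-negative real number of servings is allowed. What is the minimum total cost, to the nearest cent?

This is a tiny linear program; its minimum lies at a vertex of the feasible set. List the vertices and price them.
sunflower seeds only: max(10/3, 2.3/1.4) = 3.333 servings → $1.17.
peanut butter only: max(10/2, 2.3/0.6) = 5 servings → $1.75.
sunflower seeds + peanut butter: the both-tight solution has a negative serving — not a feasible corner.
So the least-cost plan costs $1.17.

$1.17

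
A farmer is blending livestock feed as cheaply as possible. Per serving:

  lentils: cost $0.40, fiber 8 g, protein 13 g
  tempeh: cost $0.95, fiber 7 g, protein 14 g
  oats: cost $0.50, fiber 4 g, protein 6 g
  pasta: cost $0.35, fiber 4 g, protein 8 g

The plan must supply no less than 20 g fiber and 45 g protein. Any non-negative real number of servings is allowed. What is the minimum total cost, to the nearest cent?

At the optimum either one food covers both requirements or two foods hit both targets exactly; no other combination can be cheaper.
lentils only: max(20/8, 45/13) = 3.462 servings → $1.38.
tempeh only: max(20/7, 45/14) = 3.214 servings → $3.05.
oats only: max(20/4, 45/6) = 7.5 servings → $3.75.
pasta only: max(20/4, 45/8) = 5.625 servings → $1.97.
lentils + tempeh: intersection lies outside the first quadrant.
lentils + oats: the both-tight solution has a negative serving — not a feasible corner.
lentils + pasta: the both-tight solution has a negative serving — not a feasible corner.
tempeh + oats with both targets exact would need a negative amount; discard.
tempeh + pasta (both tight): parallel constraints — no distinct corner.
oats + pasta: the both-tight solution has a negative serving — not a feasible corner.
Cheapest feasible corner: $1.38.

$1.38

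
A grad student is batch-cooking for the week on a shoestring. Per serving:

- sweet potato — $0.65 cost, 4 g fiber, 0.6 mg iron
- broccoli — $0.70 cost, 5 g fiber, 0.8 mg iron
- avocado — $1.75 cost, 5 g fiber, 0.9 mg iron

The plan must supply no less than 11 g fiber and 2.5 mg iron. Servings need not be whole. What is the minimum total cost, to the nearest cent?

$2.19

A basic optimal solution has at most two foods positive. Try each food alone and each pair with both targets met exactly.
sweet potato only: max(11/4, 2.5/0.6) = 4.167 servings → $2.71.
broccoli only: max(11/5, 2.5/0.8) = 3.125 servings → $2.19.
avocado only: max(11/5, 2.5/0.9) = 2.778 servings → $4.86.
sweet potato + broccoli: the both-tight solution has a negative serving — not a feasible corner.
sweet potato + avocado with both targets exact would need a negative amount; discard.
broccoli + avocado with both targets exact would need a negative amount; discard.
The minimum over all feasible corners is $2.19.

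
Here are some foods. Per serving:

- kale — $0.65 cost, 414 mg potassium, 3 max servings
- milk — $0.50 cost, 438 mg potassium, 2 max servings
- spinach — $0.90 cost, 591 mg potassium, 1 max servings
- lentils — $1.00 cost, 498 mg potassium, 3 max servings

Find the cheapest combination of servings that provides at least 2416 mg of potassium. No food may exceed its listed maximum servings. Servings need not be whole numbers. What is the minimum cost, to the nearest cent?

Cost per mg of potassium: milk $0.0011, spinach $0.0015, kale $0.0016, lentils $0.0020.
Take 2 servings of milk: +876.0 mg potassium for $1.00 (total $1.00, still need 1540.0 mg).
Take 1 serving of spinach: +591.0 mg potassium for $0.90 (total $1.90, still need 949.0 mg).
Take 2.292 servings of kale: +949.0 mg potassium for $1.49 (total $3.39, still need 0.0 mg).
Filling from the cheapest source first is optimal under one linear minimum: $3.39.

$3.39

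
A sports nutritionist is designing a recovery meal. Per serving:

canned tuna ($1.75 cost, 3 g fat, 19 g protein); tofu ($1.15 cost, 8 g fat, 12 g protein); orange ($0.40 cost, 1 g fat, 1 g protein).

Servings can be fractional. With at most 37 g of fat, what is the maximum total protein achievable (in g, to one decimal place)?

234.3 g

Protein per g fat: canned tuna 6.333, tofu 1.5, orange 1.
With no serving limits, spend the whole fat allowance on canned tuna: 37 g / 3 g × 19 g = 234.3 g.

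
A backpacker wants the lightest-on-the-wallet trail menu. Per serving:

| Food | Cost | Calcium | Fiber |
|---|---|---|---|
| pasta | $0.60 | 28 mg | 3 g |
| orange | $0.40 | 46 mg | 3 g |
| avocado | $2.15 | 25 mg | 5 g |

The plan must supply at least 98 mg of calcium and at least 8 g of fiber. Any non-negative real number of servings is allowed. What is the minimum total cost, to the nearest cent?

$1.07

With two linear requirements the optimum uses one or two foods; enumerate the corners.
pasta only: max(98/28, 8/3) = 3.5 servings → $2.10.
orange only: max(98/46, 8/3) = 2.667 servings → $1.07.
avocado only: max(98/25, 8/5) = 3.92 servings → $8.43.
pasta + orange with both tight: 1.37 servings and 1.296 servings → $1.34.
pasta + avocado: intersection lies outside the first quadrant.
orange + avocado with both tight: 1.871 servings and 0.4774 servings → $1.77.
So the least-cost plan costs $1.07.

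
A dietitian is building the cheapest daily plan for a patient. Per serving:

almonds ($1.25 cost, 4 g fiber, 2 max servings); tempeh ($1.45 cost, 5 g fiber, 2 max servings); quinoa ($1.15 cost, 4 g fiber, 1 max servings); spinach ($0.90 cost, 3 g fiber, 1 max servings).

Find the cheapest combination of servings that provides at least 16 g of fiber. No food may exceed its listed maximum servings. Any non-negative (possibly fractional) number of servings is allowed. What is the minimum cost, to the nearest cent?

$4.65

Cost per g of fiber: quinoa $0.2875, tempeh $0.2900, spinach $0.3000, almonds $0.3125.
Take 1 serving of quinoa: +4.0 g fiber for $1.15 (total $1.15, still need 12.0 g).
Take 2 servings of tempeh: +10.0 g fiber for $2.90 (total $4.05, still need 2.0 g).
Take 0.6667 servings of spinach: +2.0 g fiber for $0.60 (total $4.65, still need 0.0 g).
Greedy by cheapest-per-g is optimal for a single linear constraint, so the minimum cost is $4.65.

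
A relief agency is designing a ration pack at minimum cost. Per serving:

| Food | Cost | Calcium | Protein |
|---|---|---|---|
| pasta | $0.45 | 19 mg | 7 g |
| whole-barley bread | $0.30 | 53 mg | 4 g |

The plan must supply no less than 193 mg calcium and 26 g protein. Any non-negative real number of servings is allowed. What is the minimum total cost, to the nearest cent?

$1.80

Minimising a linear cost over {calcium ≥ 193, protein ≥ 26, servings ≥ 0} — the optimum is at a vertex, using one or two foods.
pasta only: max(193/19, 26/7) = 10.16 servings → $4.57.
whole-barley bread only: max(193/53, 26/4) = 6.5 servings → $1.95.
pasta + whole-barley bread with both tight: 2.054 servings and 2.905 servings → $1.80.
So the least-cost plan costs $1.80.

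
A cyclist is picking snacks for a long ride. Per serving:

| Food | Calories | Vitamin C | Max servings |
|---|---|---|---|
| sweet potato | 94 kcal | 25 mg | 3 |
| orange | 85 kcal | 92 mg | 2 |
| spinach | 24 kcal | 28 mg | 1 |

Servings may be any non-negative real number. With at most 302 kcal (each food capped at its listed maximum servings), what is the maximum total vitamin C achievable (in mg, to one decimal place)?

Vitamin C per kcal: spinach 1.167, orange 1.082, sweet potato 0.266.
Take 1 serving of spinach: uses 24 kcal, +28.0 mg vitamin C (running total 28.0 mg).
Take 2 servings of orange: uses 170 kcal, +184.0 mg vitamin C (running total 212.0 mg).
Take 1.149 servings of sweet potato: uses 108 kcal, +28.7 mg vitamin C (running total 240.7 mg).
Filling greedily by vitamin C-per-kcal is optimal for one linear limit, giving 240.7 mg.

240.7 mg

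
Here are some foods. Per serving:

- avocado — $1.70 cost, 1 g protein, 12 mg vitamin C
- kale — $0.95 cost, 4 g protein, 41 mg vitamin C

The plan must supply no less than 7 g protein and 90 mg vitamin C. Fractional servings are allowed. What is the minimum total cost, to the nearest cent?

avocado only: max(7/1, 90/12) = 7.5 servings → $12.75.
kale only: max(7/4, 90/41) = 2.195 servings → $2.09.
avocado + kale with both targets exact would need a negative amount; discard.
So the least-cost plan costs $2.09.

$2.09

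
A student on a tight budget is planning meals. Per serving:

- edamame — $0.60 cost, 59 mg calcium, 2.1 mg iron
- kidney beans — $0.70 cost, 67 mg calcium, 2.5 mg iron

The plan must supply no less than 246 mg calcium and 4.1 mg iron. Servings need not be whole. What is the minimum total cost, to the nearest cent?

edamame only: max(246/59, 4.1/2.1) = 4.169 servings → $2.50.
kidney beans only: max(246/67, 4.1/2.5) = 3.672 servings → $2.57.
edamame + kidney beans: the both-tight solution has a negative serving — not a feasible corner.
So the least-cost plan costs $2.50.

$2.50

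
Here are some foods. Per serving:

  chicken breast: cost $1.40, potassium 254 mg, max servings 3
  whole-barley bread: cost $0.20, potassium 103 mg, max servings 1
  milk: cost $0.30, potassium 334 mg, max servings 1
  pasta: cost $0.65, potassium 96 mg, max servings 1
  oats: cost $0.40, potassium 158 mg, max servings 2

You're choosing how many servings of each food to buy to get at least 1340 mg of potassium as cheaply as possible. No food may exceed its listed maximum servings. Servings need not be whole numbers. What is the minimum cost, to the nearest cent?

$4.54

Cost per mg of potassium: milk $0.0009, whole-barley bread $0.0019, oats $0.0025, chicken breast $0.0055, pasta $0.0068.
Take 1 serving of milk: +334.0 mg potassium for $0.30 (total $0.30, still need 1006.0 mg).
Take 1 serving of whole-barley bread: +103.0 mg potassium for $0.20 (total $0.50, still need 903.0 mg).
Take 2 servings of oats: +316.0 mg potassium for $0.80 (total $1.30, still need 587.0 mg).
Take 2.311 servings of chicken breast: +587.0 mg potassium for $3.24 (total $4.54, still need 0.0 mg).
Greedy by cheapest-per-mg is optimal for a single linear constraint, so the minimum cost is $4.54.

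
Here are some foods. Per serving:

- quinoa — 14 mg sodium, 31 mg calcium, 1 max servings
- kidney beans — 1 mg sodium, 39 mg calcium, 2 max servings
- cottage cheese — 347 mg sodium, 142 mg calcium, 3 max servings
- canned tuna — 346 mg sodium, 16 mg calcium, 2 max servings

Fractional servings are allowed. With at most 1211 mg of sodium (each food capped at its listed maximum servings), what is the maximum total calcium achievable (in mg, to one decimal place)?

542.1 mg

Calcium per mg sodium: kidney beans 39, quinoa 2.214, cottage cheese 0.4092, canned tuna 0.04624.
Take 2 servings of kidney beans: uses 2 mg sodium, +78.0 mg calcium (running total 78.0 mg).
Take 1 serving of quinoa: uses 14 mg sodium, +31.0 mg calcium (running total 109.0 mg).
Take 3 servings of cottage cheese: uses 1041 mg sodium, +426.0 mg calcium (running total 535.0 mg).
Take 0.4451 servings of canned tuna: uses 154 mg sodium, +7.1 mg calcium (running total 542.1 mg).
Greedy by best ratio exhausts the sodium allowance optimally: 542.1 mg.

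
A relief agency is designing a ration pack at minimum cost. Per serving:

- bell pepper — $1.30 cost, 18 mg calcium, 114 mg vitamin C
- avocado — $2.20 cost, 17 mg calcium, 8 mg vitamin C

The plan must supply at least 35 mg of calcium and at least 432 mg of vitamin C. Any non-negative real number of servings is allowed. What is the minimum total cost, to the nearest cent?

With two linear requirements the optimum uses one or two foods; enumerate the corners.
bell pepper only: max(35/18, 432/114) = 3.789 servings → $4.93.
avocado only: max(35/17, 432/8) = 54 servings → $118.80.
bell pepper + avocado with both targets exact would need a negative amount; discard.
Cheapest feasible corner: $4.93.

$4.93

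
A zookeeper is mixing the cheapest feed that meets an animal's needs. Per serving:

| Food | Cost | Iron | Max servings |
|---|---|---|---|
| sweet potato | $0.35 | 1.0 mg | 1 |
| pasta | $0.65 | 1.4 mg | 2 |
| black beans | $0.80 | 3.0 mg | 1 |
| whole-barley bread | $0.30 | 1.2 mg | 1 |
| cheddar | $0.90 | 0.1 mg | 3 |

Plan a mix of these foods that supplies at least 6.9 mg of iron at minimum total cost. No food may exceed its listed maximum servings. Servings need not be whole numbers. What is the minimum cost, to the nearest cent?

$2.24

Cost per mg of iron: whole-barley bread $0.2500, black beans $0.2667, sweet potato $0.3500, pasta $0.4643, cheddar $9.0000.
Take 1 serving of whole-barley bread: +1.2 mg iron for $0.30 (total $0.30, still need 5.7 mg).
Take 1 serving of black beans: +3.0 mg iron for $0.80 (total $1.10, still need 2.7 mg).
Take 1 serving of sweet potato: +1.0 mg iron for $0.35 (total $1.45, still need 1.7 mg).
Take 1.214 servings of pasta: +1.7 mg iron for $0.79 (total $2.24, still need 0.0 mg).
Greedy by cheapest-per-mg is optimal for a single linear constraint, so the minimum cost is $2.24.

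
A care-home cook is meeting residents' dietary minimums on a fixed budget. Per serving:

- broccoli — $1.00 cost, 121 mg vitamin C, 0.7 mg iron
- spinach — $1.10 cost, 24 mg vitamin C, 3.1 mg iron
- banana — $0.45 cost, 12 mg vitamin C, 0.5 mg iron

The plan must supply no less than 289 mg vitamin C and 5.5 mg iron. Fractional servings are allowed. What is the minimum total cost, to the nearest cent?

$3.55

Compare the cost at each extreme point of the feasible region.
broccoli only: max(289/121, 5.5/0.7) = 7.857 servings → $7.86.
spinach only: max(289/24, 5.5/3.1) = 12.04 servings → $13.25.
banana only: max(289/12, 5.5/0.5) = 24.08 servings → $10.84.
broccoli + spinach with both tight: 2.132 servings and 1.293 servings → $3.55.
broccoli + banana with both tight: 1.507 servings and 8.891 servings → $5.51.
spinach + banana: intersection lies outside the first quadrant.
The minimum over all feasible corners is $3.55.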